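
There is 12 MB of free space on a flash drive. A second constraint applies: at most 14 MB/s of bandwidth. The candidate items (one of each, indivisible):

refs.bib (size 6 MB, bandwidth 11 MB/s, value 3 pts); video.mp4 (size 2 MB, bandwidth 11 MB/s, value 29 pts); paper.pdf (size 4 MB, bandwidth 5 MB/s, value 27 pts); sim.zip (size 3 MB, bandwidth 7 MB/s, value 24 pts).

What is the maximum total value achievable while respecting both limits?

51 pts

Feasible sets respecting both limits:
- paper.pdf+sim.zip: size 7, bandwidth 12, value 51
- video.mp4: size 2, bandwidth 11, value 29
- paper.pdf: size 4, bandwidth 5, value 27
- sim.zip: size 3, bandwidth 7, value 24
Best: 51 pts.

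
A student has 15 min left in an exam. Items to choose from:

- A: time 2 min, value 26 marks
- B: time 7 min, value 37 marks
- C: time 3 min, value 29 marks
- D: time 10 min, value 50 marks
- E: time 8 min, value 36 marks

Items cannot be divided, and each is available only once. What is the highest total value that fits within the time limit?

This is a 0/1 knapsack; check combinations near the capacity.
- A+C+D: time 2+3+10=15, value 26+29+50=105
- A+B+C: time 2+7+3=12, value 26+37+29=92
- A+C+E: time 2+3+8=13, value 26+29+36=91
Best: 105 marks.

105 marks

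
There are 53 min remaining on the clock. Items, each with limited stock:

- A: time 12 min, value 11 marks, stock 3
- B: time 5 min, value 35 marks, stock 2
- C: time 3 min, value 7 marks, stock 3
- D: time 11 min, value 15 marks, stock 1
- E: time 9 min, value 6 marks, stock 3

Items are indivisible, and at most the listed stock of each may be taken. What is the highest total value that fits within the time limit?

Best selections within time 53 and stock limits:
- 1×A + 2×B + 3×C + 1×D + 1×E: time 51, value 123
- 2×A + 2×B + 2×C + 1×D: time 51, value 121
- 2×A + 2×B + 3×C + 1×E: time 52, value 119
Best: 123 marks.

123 marks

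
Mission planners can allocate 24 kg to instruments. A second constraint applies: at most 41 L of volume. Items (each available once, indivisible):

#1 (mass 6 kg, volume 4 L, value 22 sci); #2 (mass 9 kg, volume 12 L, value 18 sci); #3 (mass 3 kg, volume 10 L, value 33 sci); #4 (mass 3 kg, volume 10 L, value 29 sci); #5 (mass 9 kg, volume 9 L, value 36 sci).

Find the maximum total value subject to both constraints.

120 sci

Feasible sets respecting both limits:
- #1+#3+#4+#5: mass 21, volume 33, value 120
- #2+#3+#4+#5: mass 24, volume 41, value 116
- #1+#2+#3+#4: mass 21, volume 36, value 102
- #3+#4+#5: mass 15, volume 29, value 98
Best: 120 sci.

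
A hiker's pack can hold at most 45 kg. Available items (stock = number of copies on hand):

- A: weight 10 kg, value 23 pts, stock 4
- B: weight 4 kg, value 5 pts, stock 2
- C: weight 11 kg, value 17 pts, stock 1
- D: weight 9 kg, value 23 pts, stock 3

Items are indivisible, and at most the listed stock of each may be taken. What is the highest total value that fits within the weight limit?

102 pts

Top feasible selections:
- 1×A + 2×B + 3×D: weight 45, value 102
- 1×A + 1×B + 3×D: weight 41, value 97
- 2×A + 1×B + 2×D: weight 42, value 97
- 3×A + 1×B + 1×D: weight 43, value 97
Best: 102 pts.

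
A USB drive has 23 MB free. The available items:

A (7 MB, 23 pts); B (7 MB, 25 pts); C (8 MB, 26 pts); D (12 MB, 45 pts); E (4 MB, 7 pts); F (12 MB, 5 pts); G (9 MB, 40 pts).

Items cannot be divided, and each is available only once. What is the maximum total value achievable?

This is a 0/1 knapsack; check combinations near the capacity.
- A+B+G: size 7+7+9=23, value 23+25+40=88
- D+G: size 12+9=21, value 45+40=85
- B+D+E: size 7+12+4=23, value 25+45+7=77
- A+D+E: size 7+12+4=23, value 23+45+7=75
- A+B+C: size 7+7+8=22, value 23+25+26=74
Best: 88 pts.

88 pts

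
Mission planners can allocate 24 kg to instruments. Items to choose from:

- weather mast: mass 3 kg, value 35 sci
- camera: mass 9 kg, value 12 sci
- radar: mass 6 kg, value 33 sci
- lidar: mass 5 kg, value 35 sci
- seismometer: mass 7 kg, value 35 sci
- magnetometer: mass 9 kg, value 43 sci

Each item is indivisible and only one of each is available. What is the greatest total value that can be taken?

148 sci

Check high-value combinations within 24 kg:
- weather mast+lidar+seismometer+magnetometer: mass 3+5+7+9=24, value 35+35+35+43=148
- weather mast+radar+lidar+magnetometer: mass 3+6+5+9=23, value 35+33+35+43=146
- weather mast+radar+lidar+seismometer: mass 3+6+5+7=21, value 35+33+35+35=138
Best: 148 sci.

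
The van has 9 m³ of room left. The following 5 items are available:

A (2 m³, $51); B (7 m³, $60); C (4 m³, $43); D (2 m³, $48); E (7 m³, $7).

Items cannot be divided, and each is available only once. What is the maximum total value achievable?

This is a 0/1 knapsack; check combinations near the capacity.
- A+C+D: volume 2+4+2=8, value 51+43+48=142
- A+B: volume 2+7=9, value 51+60=111
- B+D: volume 7+2=9, value 60+48=108
- A+D: volume 2+2=4, value 51+48=99
Best: $142.

$142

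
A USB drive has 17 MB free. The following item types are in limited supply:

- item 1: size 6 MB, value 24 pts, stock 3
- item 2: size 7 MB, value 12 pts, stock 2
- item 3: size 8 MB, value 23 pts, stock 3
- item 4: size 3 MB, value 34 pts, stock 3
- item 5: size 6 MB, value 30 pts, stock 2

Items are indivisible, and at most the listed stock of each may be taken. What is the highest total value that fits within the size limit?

132 pts

Best selections within size 17 and stock limits:
- 3×item 4 + 1×item 5: size 15, value 132
- 1×item 1 + 3×item 4: size 15, value 126
- 1×item 3 + 3×item 4: size 17, value 125
- 1×item 2 + 3×item 4: size 16, value 114
Best: 132 pts.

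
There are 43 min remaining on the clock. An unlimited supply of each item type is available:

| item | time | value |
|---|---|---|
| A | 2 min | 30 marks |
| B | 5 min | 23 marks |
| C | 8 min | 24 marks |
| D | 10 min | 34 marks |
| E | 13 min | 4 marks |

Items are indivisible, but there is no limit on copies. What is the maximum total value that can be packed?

Best value-per-unit is A at 30/2, and filling with it alone uses time 21×2=42. No mix of the others beats 21×30 = 630.

630 marks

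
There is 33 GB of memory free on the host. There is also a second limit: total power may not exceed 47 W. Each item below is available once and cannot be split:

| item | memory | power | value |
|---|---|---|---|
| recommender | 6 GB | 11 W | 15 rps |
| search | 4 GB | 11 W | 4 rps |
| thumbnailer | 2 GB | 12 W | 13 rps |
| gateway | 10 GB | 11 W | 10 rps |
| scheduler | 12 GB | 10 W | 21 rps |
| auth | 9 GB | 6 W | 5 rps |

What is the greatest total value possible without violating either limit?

59 rps

Feasible sets respecting both limits:
- recommender+thumbnailer+gateway+scheduler: memory 30, power 44, value 59
- recommender+thumbnailer+scheduler+auth: memory 29, power 39, value 54
- recommender+search+thumbnailer+scheduler: memory 24, power 44, value 53
- recommender+search+gateway+scheduler: memory 32, power 43, value 50
Best: 59 rps.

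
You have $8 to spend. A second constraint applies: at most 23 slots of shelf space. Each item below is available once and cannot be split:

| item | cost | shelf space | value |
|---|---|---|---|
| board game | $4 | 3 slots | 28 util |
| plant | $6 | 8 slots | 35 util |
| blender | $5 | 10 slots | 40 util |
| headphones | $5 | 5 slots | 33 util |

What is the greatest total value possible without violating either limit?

40 util

Feasible sets respecting both limits:
- blender: cost 5, shelf space 10, value 40
- plant: cost 6, shelf space 8, value 35
- headphones: cost 5, shelf space 5, value 33
- board game: cost 4, shelf space 3, value 28
Best: 40 util.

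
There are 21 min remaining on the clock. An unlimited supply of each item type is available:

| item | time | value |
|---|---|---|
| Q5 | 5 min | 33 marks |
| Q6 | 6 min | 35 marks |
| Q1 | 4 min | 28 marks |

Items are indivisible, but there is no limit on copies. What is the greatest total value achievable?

145 marks

Best value-per-unit is Q1 at 28/4; filling with it alone gives 5×28 = 140.
Optimal mix: 1×Q5 + 4×Q1 → time 21, value 145.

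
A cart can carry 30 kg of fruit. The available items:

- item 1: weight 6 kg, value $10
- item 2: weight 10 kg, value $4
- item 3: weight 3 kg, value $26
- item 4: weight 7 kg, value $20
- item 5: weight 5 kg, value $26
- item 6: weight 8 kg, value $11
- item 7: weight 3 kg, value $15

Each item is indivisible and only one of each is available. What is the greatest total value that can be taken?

$98

Check high-value combinations within 30 kg:
- item 3+item 4+item 5+item 6+item 7: weight 3+7+5+8+3=26, value 26+20+26+11+15=98
- item 1+item 3+item 4+item 5+item 7: weight 6+3+7+5+3=24, value 10+26+20+26+15=97
- item 1+item 3+item 4+item 5+item 6: weight 6+3+7+5+8=29, value 10+26+20+26+11=93
- item 2+item 3+item 4+item 5+item 7: weight 10+3+7+5+3=28, value 4+26+20+26+15=91
- item 1+item 3+item 5+item 6+item 7: weight 6+3+5+8+3=25, value 10+26+26+11+15=88
Best: $98.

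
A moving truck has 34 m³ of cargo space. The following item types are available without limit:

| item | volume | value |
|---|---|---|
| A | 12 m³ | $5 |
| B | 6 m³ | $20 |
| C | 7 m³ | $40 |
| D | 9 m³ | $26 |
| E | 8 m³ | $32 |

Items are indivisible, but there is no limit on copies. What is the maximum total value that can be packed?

Best value-per-unit is C at 40/7; filling with it alone gives 4×40 = 160.
Optimal mix: 1×B + 4×C → volume 34, value 180.

$180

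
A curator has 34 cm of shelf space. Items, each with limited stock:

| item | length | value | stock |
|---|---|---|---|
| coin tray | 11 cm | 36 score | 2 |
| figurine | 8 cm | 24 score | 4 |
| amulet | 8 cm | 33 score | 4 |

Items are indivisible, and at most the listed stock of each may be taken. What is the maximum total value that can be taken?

Best selections within length 34 and stock limits:
- 4×amulet: length 32, value 132
- 1×figurine + 3×amulet: length 32, value 123
- 2×figurine + 2×amulet: length 32, value 114
Best: 132 score.

132 score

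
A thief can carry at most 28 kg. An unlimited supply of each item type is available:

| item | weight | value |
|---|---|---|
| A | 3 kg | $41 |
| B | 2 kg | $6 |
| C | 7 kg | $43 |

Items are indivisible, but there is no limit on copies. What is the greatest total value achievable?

Best value-per-unit is A at 41/3, and filling with it alone uses weight 9×3=27. No mix of the others beats 9×41 = 369.

$369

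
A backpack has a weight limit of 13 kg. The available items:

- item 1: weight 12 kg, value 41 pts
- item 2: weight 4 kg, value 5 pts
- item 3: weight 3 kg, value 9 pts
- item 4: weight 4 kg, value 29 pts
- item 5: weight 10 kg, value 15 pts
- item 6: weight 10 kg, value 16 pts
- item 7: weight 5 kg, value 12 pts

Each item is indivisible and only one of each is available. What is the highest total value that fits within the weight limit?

50 pts

Check high-value combinations within 13 kg:
- item 3+item 4+item 7: weight 3+4+5=12, value 9+29+12=50
- item 2+item 4+item 7: weight 4+4+5=13, value 5+29+12=46
- item 2+item 3+item 4: weight 4+3+4=11, value 5+9+29=43
Best: 50 pts.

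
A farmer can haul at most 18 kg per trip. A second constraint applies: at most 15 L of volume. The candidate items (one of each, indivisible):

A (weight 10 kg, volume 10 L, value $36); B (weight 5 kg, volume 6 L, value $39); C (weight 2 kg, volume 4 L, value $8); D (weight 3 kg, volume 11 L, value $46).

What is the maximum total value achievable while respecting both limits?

Feasible sets respecting both limits:
- C+D: weight 5, volume 15, value 54
- B+C: weight 7, volume 10, value 47
- D: weight 3, volume 11, value 46
Best: $54.

$54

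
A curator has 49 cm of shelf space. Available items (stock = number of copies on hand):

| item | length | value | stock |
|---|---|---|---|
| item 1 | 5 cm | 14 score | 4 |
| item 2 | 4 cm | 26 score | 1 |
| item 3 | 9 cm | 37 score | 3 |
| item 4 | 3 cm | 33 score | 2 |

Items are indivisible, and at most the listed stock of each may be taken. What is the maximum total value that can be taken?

231 score

Best selections within length 49 and stock limits:
- 2×item 1 + 1×item 2 + 3×item 3 + 2×item 4: length 47, value 231
- 4×item 1 + 1×item 2 + 2×item 3 + 2×item 4: length 48, value 222
- 3×item 1 + 3×item 3 + 2×item 4: length 48, value 219
Best: 231 score.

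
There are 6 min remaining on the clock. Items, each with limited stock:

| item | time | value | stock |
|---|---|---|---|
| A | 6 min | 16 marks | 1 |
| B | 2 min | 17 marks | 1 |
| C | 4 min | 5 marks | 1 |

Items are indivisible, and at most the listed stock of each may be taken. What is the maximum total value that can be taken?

22 marks

Top feasible selections:
- 1×B + 1×C: time 6, value 22
- 1×B: time 2, value 17
- 1×A: time 6, value 16
Best: 22 marks.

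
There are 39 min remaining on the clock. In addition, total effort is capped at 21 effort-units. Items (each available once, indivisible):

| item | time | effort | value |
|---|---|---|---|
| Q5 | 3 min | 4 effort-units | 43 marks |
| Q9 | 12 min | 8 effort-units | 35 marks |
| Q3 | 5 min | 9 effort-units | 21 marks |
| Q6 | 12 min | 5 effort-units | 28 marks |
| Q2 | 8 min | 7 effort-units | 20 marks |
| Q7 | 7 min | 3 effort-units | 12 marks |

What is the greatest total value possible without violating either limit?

118 marks

Feasible sets respecting both limits:
- Q5+Q9+Q6+Q7: time 34, effort 20, value 118
- Q5+Q9+Q6: time 27, effort 17, value 106
- Q5+Q3+Q6+Q7: time 27, effort 21, value 104
Best: 118 marks.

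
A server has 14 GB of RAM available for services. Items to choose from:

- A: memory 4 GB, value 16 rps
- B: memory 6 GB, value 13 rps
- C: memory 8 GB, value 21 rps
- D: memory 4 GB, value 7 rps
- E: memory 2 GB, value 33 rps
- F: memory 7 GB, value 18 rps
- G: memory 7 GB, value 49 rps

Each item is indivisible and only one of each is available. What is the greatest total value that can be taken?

98 rps

This is a 0/1 knapsack; check combinations near the capacity.
- A+E+G: memory 4+2+7=13, value 16+33+49=98
- D+E+G: memory 4+2+7=13, value 7+33+49=89
- E+G: memory 2+7=9, value 33+49=82
- A+C+E: memory 4+8+2=14, value 16+21+33=70
- A+E+F: memory 4+2+7=13, value 16+33+18=67
Best: 98 rps.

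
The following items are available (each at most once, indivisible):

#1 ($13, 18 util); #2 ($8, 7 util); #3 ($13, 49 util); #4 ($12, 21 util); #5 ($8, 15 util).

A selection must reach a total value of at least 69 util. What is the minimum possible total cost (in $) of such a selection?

Subsets with value ≥ 69, sorted by total cost:
- #3+#4: cost 25, value 70
- #2+#3+#5: cost 29, value 71
- #3+#4+#5: cost 33, value 85
Minimum cost: 25 $.

25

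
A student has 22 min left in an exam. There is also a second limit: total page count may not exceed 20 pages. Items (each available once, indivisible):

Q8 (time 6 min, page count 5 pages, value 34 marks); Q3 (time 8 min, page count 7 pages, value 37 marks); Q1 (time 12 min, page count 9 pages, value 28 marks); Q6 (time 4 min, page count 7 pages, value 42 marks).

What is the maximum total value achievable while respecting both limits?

Feasible sets respecting both limits:
- Q8+Q3+Q6: time 18, page count 19, value 113
- Q3+Q6: time 12, page count 14, value 79
- Q8+Q6: time 10, page count 12, value 76
Best: 113 marks.

113 marks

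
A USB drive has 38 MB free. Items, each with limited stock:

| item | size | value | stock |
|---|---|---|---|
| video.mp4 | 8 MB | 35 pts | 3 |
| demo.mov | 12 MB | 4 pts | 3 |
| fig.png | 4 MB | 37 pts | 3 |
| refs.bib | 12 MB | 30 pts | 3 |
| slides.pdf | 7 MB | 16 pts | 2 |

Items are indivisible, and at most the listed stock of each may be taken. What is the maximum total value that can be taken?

216 pts

Top feasible selections:
- 3×video.mp4 + 3×fig.png: size 36, value 216
- 2×video.mp4 + 3×fig.png + 1×slides.pdf: size 35, value 197
- 2×video.mp4 + 3×fig.png: size 28, value 181
Best: 216 pts.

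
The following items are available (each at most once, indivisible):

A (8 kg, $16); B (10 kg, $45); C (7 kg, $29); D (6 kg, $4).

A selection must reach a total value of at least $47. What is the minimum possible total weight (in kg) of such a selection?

Subsets with value ≥ 47, sorted by total weight:
- B+D: weight 16, value 49
- B+C: weight 17, value 74
- A+B: weight 18, value 61
Minimum weight: 16 kg.

16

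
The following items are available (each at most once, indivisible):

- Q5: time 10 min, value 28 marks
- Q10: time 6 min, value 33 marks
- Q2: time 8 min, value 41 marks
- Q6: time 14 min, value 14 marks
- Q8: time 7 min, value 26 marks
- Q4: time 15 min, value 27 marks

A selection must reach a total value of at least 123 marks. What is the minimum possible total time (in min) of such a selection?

31

Subsets with value ≥ 123, sorted by total time:
- Q5+Q10+Q2+Q8: time 31, value 128
- Q10+Q2+Q8+Q4: time 36, value 127
- Q5+Q10+Q2+Q4: time 39, value 129
Minimum time: 31 min.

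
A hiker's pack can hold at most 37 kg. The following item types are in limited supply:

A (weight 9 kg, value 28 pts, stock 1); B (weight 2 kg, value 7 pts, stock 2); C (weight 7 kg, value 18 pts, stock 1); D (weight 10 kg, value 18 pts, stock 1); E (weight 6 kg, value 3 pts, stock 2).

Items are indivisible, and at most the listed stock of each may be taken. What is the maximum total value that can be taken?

81 pts

Top feasible selections:
- 1×A + 2×B + 1×C + 1×D + 1×E: weight 36, value 81
- 1×A + 2×B + 1×C + 1×D: weight 30, value 78
Best: 81 pts.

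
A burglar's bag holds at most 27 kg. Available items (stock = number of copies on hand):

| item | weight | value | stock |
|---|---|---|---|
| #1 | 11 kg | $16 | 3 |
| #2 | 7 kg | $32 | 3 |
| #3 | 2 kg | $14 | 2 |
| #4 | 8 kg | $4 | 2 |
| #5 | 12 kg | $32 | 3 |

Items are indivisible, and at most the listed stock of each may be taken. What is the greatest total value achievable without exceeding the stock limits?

Top feasible selections:
- 3×#2 + 2×#3: weight 25, value 124
- 3×#2 + 1×#3: weight 23, value 110
Best: $124.

$124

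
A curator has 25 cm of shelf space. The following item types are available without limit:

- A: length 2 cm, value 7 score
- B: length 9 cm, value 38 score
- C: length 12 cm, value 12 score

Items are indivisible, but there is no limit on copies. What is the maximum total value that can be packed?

Best value-per-unit is B at 38/9; filling with it alone gives 2×38 = 76.
Optimal mix: 3×A + 2×B → length 24, value 97.

97 score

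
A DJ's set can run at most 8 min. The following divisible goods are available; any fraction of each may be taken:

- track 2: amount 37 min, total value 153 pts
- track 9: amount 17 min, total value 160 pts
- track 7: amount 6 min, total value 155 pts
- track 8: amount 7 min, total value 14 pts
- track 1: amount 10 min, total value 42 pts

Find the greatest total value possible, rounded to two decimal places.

Take in order of value per unit:
- track 7 (155/6 per unit): all 6 → value 155, running total 155.00
- track 9 (160/17 per unit): 2 of 17 → value 2×160/17 = 18.8235, running total 173.82
Total 173.82.

173.82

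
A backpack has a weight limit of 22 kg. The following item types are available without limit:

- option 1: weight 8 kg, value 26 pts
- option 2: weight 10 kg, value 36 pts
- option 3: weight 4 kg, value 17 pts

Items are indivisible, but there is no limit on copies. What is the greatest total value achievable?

87 pts

Best value-per-unit is option 3 at 17/4; filling with it alone gives 5×17 = 85.
Optimal mix: 1×option 2 + 3×option 3 → weight 22, value 87.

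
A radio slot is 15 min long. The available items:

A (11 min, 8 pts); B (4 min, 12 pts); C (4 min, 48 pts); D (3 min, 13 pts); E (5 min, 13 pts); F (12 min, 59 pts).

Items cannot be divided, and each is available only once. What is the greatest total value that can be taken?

This is a 0/1 knapsack; check combinations near the capacity.
- C+D+E: duration 4+3+5=12, value 48+13+13=74
- B+C+D: duration 4+4+3=11, value 12+48+13=73
- B+C+E: duration 4+4+5=13, value 12+48+13=73
- D+F: duration 3+12=15, value 13+59=72
Best: 74 pts.

74 pts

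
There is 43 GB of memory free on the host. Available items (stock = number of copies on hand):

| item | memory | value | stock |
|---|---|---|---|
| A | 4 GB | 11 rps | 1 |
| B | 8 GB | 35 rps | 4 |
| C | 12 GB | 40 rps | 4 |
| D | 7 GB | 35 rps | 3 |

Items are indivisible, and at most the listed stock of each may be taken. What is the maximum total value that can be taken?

Best selections within memory 43 and stock limits:
- 1×A + 2×B + 3×D: memory 41, value 186
- 1×A + 3×B + 2×D: memory 42, value 186
- 1×A + 4×B + 1×D: memory 43, value 186
Best: 186 rps.

186 rps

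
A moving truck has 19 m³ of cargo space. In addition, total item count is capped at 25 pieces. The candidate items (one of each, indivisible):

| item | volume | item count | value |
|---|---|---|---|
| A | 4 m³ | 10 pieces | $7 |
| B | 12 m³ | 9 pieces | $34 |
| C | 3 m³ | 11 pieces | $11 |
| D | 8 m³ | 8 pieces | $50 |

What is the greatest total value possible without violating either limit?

$61

Feasible sets respecting both limits:
- C+D: volume 11, item count 19, value 61
- A+D: volume 12, item count 18, value 57
- D: volume 8, item count 8, value 50
Best: $61.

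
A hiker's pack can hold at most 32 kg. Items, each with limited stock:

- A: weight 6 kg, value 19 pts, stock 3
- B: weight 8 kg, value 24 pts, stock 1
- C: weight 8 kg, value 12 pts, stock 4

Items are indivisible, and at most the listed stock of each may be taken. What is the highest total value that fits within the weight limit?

Top feasible selections:
- 3×A + 1×B: weight 26, value 81
- 2×A + 1×B + 1×C: weight 28, value 74
- 3×A + 1×C: weight 26, value 69
- 1×A + 1×B + 2×C: weight 30, value 67
Best: 81 pts.

81 pts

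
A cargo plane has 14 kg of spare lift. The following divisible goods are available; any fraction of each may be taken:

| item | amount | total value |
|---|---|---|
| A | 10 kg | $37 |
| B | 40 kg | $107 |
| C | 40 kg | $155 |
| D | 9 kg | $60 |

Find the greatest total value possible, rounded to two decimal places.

Take in order of value per unit:
- D (60/9 per unit): all 9 → value 60, running total 60.00
- C (155/40 per unit): 5 of 40 → value 5×155/40 = 19.3750, running total 79.38
Total 79.38.

79.38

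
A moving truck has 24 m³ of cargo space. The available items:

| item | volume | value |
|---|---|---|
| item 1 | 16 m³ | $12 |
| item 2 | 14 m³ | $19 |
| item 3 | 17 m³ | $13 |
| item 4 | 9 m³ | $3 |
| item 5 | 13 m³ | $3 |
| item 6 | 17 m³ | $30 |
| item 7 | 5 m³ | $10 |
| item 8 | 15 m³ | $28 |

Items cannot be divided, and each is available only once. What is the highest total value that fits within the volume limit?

$40

Check high-value combinations within 24 m³:
- item 6+item 7: volume 17+5=22, value 30+10=40
- item 7+item 8: volume 5+15=20, value 10+28=38
- item 4+item 8: volume 9+15=24, value 3+28=31
Best: $40.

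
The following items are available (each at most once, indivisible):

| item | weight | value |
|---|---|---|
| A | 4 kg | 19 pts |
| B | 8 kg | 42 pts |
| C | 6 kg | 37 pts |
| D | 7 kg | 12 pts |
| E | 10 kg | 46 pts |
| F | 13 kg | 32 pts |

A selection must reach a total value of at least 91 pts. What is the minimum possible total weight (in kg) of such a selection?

18

Subsets with value ≥ 91, sorted by total weight:
- A+B+C: weight 18, value 98
- A+C+E: weight 20, value 102
Minimum weight: 18 kg.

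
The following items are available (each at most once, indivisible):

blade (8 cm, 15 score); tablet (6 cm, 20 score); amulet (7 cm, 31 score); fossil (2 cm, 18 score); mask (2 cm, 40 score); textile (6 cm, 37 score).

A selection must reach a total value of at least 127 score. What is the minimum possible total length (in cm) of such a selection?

Subsets with value ≥ 127, sorted by total length:
- tablet+amulet+mask+textile: length 21, value 128
- tablet+amulet+fossil+mask+textile: length 23, value 146
- blade+tablet+fossil+mask+textile: length 24, value 130
- blade+amulet+fossil+mask+textile: length 25, value 141
Minimum length: 21 cm.

21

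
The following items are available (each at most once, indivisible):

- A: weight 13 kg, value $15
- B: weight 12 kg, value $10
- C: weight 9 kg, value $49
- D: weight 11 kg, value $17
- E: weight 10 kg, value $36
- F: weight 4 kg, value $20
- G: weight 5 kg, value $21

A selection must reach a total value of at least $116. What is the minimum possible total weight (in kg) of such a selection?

Subsets with value ≥ 116, sorted by total weight:
- C+E+F+G: weight 28, value 126
- C+D+E+F: weight 34, value 122
- C+D+E+G: weight 35, value 123
Minimum weight: 28 kg.

28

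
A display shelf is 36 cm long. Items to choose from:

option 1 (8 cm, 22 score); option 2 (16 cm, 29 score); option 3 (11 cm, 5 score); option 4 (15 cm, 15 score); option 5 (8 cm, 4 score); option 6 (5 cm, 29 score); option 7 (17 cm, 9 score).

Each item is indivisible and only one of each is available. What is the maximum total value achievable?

80 score

Check high-value combinations within 36 cm:
- option 1+option 2+option 6: length 8+16+5=29, value 22+29+29=80
- option 2+option 4+option 6: length 16+15+5=36, value 29+15+29=73
- option 1+option 4+option 5+option 6: length 8+15+8+5=36, value 22+15+4+29=70
- option 1+option 4+option 6: length 8+15+5=28, value 22+15+29=66
Best: 80 score.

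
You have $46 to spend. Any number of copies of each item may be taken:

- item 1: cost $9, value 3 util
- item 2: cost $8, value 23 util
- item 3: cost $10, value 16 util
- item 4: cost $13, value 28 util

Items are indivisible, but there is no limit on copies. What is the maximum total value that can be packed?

Best value-per-unit is item 2 at 23/8; filling with it alone gives 5×23 = 115.
Optimal mix: 4×item 2 + 1×item 4 → cost 45, value 120.

120 util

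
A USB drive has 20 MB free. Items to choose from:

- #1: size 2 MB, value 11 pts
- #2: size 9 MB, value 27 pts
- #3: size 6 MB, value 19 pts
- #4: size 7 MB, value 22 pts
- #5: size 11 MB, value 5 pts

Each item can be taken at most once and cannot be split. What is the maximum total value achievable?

60 pts

This is a 0/1 knapsack; check combinations near the capacity.
- #1+#2+#4: size 2+9+7=18, value 11+27+22=60
- #1+#2+#3: size 2+9+6=17, value 11+27+19=57
- #1+#3+#4: size 2+6+7=15, value 11+19+22=52
- #2+#4: size 9+7=16, value 27+22=49
- #2+#3: size 9+6=15, value 27+19=46
Best: 60 pts.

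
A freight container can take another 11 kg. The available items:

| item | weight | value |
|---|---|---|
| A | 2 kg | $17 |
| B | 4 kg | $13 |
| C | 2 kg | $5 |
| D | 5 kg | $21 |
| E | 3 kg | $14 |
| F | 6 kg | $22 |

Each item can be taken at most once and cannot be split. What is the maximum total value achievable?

$53

Check high-value combinations within 11 kg:
- A+E+F: weight 2+3+6=11, value 17+14+22=53
- A+D+E: weight 2+5+3=10, value 17+21+14=52
- A+B+D: weight 2+4+5=11, value 17+13+21=51
- A+B+C+E: weight 2+4+2+3=11, value 17+13+5+14=49
- A+B+E: weight 2+4+3=9, value 17+13+14=44
Best: $53.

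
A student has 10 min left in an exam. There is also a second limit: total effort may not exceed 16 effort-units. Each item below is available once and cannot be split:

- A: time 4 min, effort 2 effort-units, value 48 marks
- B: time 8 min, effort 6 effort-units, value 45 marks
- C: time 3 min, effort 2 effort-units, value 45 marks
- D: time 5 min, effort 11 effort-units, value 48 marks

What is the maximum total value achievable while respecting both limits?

96 marks

Feasible sets respecting both limits:
- A+D: time 9, effort 13, value 96
- A+C: time 7, effort 4, value 93
- C+D: time 8, effort 13, value 93
Best: 96 marks.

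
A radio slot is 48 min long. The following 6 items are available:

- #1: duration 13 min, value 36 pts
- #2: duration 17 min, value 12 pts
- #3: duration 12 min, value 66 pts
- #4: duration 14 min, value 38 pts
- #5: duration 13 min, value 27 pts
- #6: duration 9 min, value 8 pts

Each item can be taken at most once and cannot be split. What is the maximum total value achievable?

Check high-value combinations within 48 min:
- #1+#3+#4+#6: duration 13+12+14+9=48, value 36+66+38+8=148
- #1+#3+#4: duration 13+12+14=39, value 36+66+38=140
- #3+#4+#5+#6: duration 12+14+13+9=48, value 66+38+27+8=139
Best: 148 pts.

148 pts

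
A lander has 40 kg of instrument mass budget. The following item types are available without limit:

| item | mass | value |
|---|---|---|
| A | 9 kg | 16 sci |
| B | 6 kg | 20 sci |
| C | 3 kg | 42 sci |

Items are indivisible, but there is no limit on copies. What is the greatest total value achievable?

Best value-per-unit is C at 42/3, and filling with it alone uses mass 13×3=39. No mix of the others beats 13×42 = 546.

546 sci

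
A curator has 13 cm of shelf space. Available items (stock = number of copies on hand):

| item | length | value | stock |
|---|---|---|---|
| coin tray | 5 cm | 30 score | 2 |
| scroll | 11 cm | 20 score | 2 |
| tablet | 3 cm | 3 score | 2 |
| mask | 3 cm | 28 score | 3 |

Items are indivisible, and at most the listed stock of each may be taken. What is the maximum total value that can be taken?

88 score

Top feasible selections:
- 2×coin tray + 1×mask: length 13, value 88
- 1×tablet + 3×mask: length 12, value 87
Best: 88 score.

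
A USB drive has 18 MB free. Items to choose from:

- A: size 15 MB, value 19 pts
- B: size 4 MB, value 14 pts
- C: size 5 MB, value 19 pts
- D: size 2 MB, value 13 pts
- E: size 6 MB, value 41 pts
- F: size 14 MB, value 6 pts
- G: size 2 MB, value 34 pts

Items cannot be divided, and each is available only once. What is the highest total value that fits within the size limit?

108 pts

This is a 0/1 knapsack; check combinations near the capacity.
- B+C+E+G: size 4+5+6+2=17, value 14+19+41+34=108
- C+D+E+G: size 5+2+6+2=15, value 19+13+41+34=107
- B+D+E+G: size 4+2+6+2=14, value 14+13+41+34=102
- C+E+G: size 5+6+2=13, value 19+41+34=94
- B+E+G: size 4+6+2=12, value 14+41+34=89
Best: 108 pts.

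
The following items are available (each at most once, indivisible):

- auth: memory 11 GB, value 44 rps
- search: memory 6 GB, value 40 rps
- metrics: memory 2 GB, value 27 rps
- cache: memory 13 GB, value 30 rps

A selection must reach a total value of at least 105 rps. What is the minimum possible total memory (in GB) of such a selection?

Subsets with value ≥ 105, sorted by total memory:
- auth+search+metrics: memory 19, value 111
- auth+search+cache: memory 30, value 114
- auth+search+metrics+cache: memory 32, value 141
Minimum memory: 19 GB.

19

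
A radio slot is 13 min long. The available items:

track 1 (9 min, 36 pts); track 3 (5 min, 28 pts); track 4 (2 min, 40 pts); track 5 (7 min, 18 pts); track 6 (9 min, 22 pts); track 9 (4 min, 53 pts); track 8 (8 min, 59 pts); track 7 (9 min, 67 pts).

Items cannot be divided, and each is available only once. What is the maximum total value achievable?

Check high-value combinations within 13 min:
- track 3+track 4+track 9: duration 5+2+4=11, value 28+40+53=121
- track 9+track 7: duration 4+9=13, value 53+67=120
- track 9+track 8: duration 4+8=12, value 53+59=112
- track 4+track 5+track 9: duration 2+7+4=13, value 40+18+53=111
- track 4+track 7: duration 2+9=11, value 40+67=107
Best: 121 pts.

121 pts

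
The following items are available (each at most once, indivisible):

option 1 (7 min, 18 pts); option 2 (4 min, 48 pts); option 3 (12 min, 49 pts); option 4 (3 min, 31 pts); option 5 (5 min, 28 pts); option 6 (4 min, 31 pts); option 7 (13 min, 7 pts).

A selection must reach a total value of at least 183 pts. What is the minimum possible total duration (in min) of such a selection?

28

Subsets with value ≥ 183, sorted by total duration:
- option 2+option 3+option 4+option 5+option 6: duration 28, value 187
- option 1+option 2+option 3+option 4+option 5+option 6: duration 35, value 205
Minimum duration: 28 min.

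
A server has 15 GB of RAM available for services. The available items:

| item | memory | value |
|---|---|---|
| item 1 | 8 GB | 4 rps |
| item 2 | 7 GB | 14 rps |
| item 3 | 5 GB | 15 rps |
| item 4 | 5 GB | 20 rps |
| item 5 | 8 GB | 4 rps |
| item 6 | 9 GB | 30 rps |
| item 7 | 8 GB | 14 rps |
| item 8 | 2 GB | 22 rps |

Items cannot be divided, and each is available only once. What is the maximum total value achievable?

Check high-value combinations within 15 GB:
- item 3+item 4+item 8: memory 5+5+2=12, value 15+20+22=57
- item 2+item 4+item 8: memory 7+5+2=14, value 14+20+22=56
- item 4+item 7+item 8: memory 5+8+2=15, value 20+14+22=56
- item 6+item 8: memory 9+2=11, value 30+22=52
Best: 57 rps.

57 rps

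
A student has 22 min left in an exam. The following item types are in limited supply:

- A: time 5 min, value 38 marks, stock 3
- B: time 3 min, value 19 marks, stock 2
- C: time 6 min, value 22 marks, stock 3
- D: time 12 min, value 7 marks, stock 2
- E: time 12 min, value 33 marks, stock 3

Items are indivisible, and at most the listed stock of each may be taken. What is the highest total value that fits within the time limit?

Top feasible selections:
- 3×A + 2×B: time 21, value 152
- 3×A + 1×C: time 21, value 136
- 2×A + 2×B + 1×C: time 22, value 136
- 3×A + 1×B: time 18, value 133
Best: 152 marks.

152 marks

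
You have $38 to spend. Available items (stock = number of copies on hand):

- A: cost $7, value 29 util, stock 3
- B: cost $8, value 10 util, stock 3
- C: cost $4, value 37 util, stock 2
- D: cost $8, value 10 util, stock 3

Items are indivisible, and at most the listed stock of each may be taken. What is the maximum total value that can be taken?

171 util

Best selections within cost 38 and stock limits:
- 3×A + 2×C + 1×D: cost 37, value 171
- 3×A + 1×B + 2×C: cost 37, value 171
- 3×A + 2×C: cost 29, value 161
Best: 171 util.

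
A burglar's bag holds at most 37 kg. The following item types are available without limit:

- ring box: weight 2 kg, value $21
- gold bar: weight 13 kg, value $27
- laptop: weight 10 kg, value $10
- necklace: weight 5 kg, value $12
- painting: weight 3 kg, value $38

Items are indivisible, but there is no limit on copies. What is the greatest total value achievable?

Best value-per-unit is painting at 38/3; filling with it alone gives 12×38 = 456.
Optimal mix: 2×ring box + 11×painting → weight 37, value 460.

$460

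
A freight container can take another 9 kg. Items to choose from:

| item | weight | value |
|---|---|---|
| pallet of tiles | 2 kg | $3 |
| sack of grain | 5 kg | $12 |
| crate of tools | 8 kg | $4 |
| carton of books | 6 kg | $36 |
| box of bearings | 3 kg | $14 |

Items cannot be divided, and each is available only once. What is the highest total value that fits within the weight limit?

$50

This is a 0/1 knapsack; check combinations near the capacity.
- carton of books+box of bearings: weight 6+3=9, value 36+14=50
- pallet of tiles+carton of books: weight 2+6=8, value 3+36=39
- carton of books: weight 6, value 36
- sack of grain+box of bearings: weight 5+3=8, value 12+14=26
- pallet of tiles+box of bearings: weight 2+3=5, value 3+14=17
Best: $50.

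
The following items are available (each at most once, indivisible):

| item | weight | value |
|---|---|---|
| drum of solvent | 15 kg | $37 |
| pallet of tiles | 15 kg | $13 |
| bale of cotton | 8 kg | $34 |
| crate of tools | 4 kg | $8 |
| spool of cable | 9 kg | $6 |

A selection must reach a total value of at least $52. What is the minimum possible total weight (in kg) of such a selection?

Subsets with value ≥ 52, sorted by total weight:
- drum of solvent+bale of cotton: weight 23, value 71
- drum of solvent+bale of cotton+crate of tools: weight 27, value 79
- pallet of tiles+bale of cotton+crate of tools: weight 27, value 55
Minimum weight: 23 kg.

23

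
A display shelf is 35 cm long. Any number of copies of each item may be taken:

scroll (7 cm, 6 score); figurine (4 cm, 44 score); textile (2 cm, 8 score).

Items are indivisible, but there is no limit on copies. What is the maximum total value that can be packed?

Best value-per-unit is figurine at 44/4; filling with it alone gives 8×44 = 352.
Optimal mix: 8×figurine + 1×textile → length 34, value 360.

360 score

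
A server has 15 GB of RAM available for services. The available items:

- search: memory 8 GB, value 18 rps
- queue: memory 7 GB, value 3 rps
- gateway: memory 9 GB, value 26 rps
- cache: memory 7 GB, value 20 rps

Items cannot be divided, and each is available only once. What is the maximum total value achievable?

This is a 0/1 knapsack; check combinations near the capacity.
- search+cache: memory 8+7=15, value 18+20=38
- gateway: memory 9, value 26
- queue+cache: memory 7+7=14, value 3+20=23
- search+queue: memory 8+7=15, value 18+3=21
- cache: memory 7, value 20
Best: 38 rps.

38 rps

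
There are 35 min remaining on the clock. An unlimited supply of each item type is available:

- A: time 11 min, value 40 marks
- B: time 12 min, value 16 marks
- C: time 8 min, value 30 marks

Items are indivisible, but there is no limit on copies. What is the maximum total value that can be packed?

130 marks

Best value-per-unit is C at 30/8; filling with it alone gives 4×30 = 120.
Optimal mix: 1×A + 3×C → time 35, value 130.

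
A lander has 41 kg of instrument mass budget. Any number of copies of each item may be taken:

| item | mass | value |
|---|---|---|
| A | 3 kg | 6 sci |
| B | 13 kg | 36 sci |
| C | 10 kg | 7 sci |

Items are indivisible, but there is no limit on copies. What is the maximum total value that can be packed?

Best value-per-unit is B at 36/13, and filling with it alone uses mass 3×13=39. No mix of the others beats 3×36 = 108.

108 sci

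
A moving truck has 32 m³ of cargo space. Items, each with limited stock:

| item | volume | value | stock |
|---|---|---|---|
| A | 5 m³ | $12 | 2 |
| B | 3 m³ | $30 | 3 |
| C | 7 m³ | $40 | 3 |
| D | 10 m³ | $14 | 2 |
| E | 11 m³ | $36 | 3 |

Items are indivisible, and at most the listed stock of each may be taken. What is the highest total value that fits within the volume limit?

Best selections within volume 32 and stock limits:
- 3×B + 3×C: volume 30, value 210
- 1×A + 2×B + 3×C: volume 32, value 192
- 1×A + 3×B + 2×C: volume 28, value 182
- 2×B + 3×C: volume 27, value 180
Best: $210.

$210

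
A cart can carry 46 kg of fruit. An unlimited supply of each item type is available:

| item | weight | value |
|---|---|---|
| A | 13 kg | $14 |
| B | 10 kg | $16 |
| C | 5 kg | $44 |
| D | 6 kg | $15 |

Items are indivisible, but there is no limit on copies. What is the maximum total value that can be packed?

Best value-per-unit is C at 44/5, and filling with it alone uses weight 9×5=45. No mix of the others beats 9×44 = 396.

$396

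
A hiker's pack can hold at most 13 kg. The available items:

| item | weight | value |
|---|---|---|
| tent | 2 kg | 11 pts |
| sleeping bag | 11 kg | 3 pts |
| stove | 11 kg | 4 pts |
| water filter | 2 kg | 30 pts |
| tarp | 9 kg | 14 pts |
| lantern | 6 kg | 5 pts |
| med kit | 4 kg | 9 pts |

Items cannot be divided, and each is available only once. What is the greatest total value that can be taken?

This is a 0/1 knapsack; check combinations near the capacity.
- tent+water filter+tarp: weight 2+2+9=13, value 11+30+14=55
- tent+water filter+med kit: weight 2+2+4=8, value 11+30+9=50
- tent+water filter+lantern: weight 2+2+6=10, value 11+30+5=46
- water filter+tarp: weight 2+9=11, value 30+14=44
- water filter+lantern+med kit: weight 2+6+4=12, value 30+5+9=44
Best: 55 pts.

55 pts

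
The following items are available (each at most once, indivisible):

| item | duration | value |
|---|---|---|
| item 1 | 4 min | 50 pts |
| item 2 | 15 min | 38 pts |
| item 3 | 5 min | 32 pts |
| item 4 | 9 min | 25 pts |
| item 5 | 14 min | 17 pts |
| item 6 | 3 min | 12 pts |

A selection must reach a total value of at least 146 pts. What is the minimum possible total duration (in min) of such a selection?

36

Subsets with value ≥ 146, sorted by total duration:
- item 1+item 2+item 3+item 4+item 6: duration 36, value 157
- item 1+item 2+item 3+item 5+item 6: duration 41, value 149
- item 1+item 2+item 3+item 4+item 5: duration 47, value 162
Minimum duration: 36 min.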